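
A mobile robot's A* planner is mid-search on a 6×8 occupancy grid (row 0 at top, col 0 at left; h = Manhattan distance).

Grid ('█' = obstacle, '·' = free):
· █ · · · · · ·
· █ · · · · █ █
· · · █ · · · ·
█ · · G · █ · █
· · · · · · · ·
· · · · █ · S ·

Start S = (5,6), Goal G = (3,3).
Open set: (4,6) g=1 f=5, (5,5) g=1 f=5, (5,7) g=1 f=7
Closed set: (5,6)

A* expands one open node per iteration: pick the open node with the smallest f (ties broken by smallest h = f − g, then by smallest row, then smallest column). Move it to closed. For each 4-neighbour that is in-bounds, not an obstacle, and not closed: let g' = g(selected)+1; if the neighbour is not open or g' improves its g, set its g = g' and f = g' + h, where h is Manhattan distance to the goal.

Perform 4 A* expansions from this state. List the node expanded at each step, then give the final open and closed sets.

order=[(4,6) → (3,6) → (4,5) → (4,4)]; open=[(2,6) g=3 f=7, (3,4) g=4 f=5, (4,3) g=4 f=5, (4,7) g=2 f=7, (5,5) g=1 f=5, (5,7) g=1 f=7]; closed=[(3,6), (4,4), (4,5), (4,6), (5,6)]

step 1: expand (4,6) (f=5, h=4) → closed; open now [(3,6) g=2 f=5, (4,5) g=2 f=5, (4,7) g=2 f=7, (5,5) g=1 f=5, (5,7) g=1 f=7]
step 2: expand (3,6) (f=5, h=3) → closed; open now [(2,6) g=3 f=7, (4,5) g=2 f=5, (4,7) g=2 f=7, (5,5) g=1 f=5, (5,7) g=1 f=7]
step 3: expand (4,5) (f=5, h=3) → closed; open now [(2,6) g=3 f=7, (4,4) g=3 f=5, (4,7) g=2 f=7, (5,5) g=1 f=5, (5,7) g=1 f=7]
step 4: expand (4,4) (f=5, h=2) → closed; open now [(2,6) g=3 f=7, (3,4) g=4 f=5, (4,3) g=4 f=5, (4,7) g=2 f=7, (5,5) g=1 f=5, (5,7) g=1 f=7]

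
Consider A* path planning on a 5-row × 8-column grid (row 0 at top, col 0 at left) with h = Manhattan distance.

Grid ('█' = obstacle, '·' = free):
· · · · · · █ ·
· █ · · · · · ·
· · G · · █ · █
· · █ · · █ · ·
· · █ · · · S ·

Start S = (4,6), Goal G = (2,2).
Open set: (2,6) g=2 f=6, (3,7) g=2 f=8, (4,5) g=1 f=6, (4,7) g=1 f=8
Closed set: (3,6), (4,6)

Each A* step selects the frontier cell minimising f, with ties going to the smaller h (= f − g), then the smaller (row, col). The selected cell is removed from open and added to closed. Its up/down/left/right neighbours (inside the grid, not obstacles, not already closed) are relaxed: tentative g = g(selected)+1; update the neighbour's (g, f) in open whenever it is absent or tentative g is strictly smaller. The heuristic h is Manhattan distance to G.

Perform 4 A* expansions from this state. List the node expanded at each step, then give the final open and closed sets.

step 1: expand (2,6) (f=6, h=4) → closed; open now [(1,6) g=3 f=8, (3,7) g=2 f=8, (4,5) g=1 f=6, (4,7) g=1 f=8]
step 2: expand (4,5) (f=6, h=5) → closed; open now [(1,6) g=3 f=8, (3,7) g=2 f=8, (4,4) g=2 f=6, (4,7) g=1 f=8]
step 3: expand (4,4) (f=6, h=4) → closed; open now [(1,6) g=3 f=8, (3,4) g=3 f=6, (3,7) g=2 f=8, (4,3) g=3 f=6, (4,7) g=1 f=8]
step 4: expand (3,4) (f=6, h=3) → closed; open now [(1,6) g=3 f=8, (2,4) g=4 f=6, (3,3) g=4 f=6, (3,7) g=2 f=8, (4,3) g=3 f=6, (4,7) g=1 f=8]

order=[(2,6) → (4,5) → (4,4) → (3,4)]; open=[(1,6) g=3 f=8, (2,4) g=4 f=6, (3,3) g=4 f=6, (3,7) g=2 f=8, (4,3) g=3 f=6, (4,7) g=1 f=8]; closed=[(2,6), (3,4), (3,6), (4,4), (4,5), (4,6)]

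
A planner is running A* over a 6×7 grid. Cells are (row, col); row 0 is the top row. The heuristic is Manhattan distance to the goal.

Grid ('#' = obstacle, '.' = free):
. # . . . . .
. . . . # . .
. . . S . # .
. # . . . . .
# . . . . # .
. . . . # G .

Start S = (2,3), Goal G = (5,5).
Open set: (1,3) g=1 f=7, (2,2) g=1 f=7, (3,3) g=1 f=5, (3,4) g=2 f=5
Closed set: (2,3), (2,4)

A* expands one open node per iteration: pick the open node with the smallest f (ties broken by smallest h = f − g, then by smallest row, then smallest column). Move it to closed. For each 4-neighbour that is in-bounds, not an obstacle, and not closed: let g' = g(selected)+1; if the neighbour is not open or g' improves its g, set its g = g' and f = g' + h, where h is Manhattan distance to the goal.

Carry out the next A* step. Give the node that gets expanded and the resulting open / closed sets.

step 1: expand (3,4) (f=5, h=3) → closed; open now [(1,3) g=1 f=7, (2,2) g=1 f=7, (3,3) g=1 f=5, (3,5) g=3 f=5, (4,4) g=3 f=5]

expanded=(3,4); open=[(1,3) g=1 f=7, (2,2) g=1 f=7, (3,3) g=1 f=5, (3,5) g=3 f=5, (4,4) g=3 f=5]; closed=[(2,3), (2,4), (3,4)]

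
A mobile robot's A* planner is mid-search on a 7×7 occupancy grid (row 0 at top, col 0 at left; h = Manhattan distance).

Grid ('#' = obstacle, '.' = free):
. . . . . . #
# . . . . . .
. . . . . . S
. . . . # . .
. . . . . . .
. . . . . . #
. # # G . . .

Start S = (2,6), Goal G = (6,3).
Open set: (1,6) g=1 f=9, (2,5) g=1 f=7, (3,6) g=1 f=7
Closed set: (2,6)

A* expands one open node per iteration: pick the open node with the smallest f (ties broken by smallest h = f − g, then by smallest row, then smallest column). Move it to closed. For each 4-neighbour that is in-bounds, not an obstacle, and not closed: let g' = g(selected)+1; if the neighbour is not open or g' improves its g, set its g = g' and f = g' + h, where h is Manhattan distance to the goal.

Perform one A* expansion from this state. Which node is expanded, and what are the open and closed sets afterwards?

step 1: expand (2,5) (f=7, h=6) → closed; open now [(1,5) g=2 f=9, (1,6) g=1 f=9, (2,4) g=2 f=7, (3,5) g=2 f=7, (3,6) g=1 f=7]

expanded=(2,5); open=[(1,5) g=2 f=9, (1,6) g=1 f=9, (2,4) g=2 f=7, (3,5) g=2 f=7, (3,6) g=1 f=7]; closed=[(2,5), (2,6)]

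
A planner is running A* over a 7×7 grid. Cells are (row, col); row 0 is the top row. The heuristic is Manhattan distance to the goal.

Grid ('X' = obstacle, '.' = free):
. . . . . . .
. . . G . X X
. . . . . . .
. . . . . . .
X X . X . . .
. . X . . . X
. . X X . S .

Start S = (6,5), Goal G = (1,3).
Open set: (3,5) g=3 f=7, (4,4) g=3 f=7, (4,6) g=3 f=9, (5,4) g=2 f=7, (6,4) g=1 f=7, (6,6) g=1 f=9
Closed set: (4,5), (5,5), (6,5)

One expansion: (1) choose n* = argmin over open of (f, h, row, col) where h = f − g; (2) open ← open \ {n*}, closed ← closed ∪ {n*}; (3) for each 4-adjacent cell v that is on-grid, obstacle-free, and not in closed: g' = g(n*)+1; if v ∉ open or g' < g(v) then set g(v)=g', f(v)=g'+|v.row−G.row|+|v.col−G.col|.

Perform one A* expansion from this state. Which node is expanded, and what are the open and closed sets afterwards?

expanded=(3,5); open=[(2,5) g=4 f=7, (3,4) g=4 f=7, (3,6) g=4 f=9, (4,4) g=3 f=7, (4,6) g=3 f=9, (5,4) g=2 f=7, (6,4) g=1 f=7, (6,6) g=1 f=9]; closed=[(3,5), (4,5), (5,5), (6,5)]

step 1: expand (3,5) (f=7, h=4) → closed; open now [(2,5) g=4 f=7, (3,4) g=4 f=7, (3,6) g=4 f=9, (4,4) g=3 f=7, (4,6) g=3 f=9, (5,4) g=2 f=7, (6,4) g=1 f=7, (6,6) g=1 f=9]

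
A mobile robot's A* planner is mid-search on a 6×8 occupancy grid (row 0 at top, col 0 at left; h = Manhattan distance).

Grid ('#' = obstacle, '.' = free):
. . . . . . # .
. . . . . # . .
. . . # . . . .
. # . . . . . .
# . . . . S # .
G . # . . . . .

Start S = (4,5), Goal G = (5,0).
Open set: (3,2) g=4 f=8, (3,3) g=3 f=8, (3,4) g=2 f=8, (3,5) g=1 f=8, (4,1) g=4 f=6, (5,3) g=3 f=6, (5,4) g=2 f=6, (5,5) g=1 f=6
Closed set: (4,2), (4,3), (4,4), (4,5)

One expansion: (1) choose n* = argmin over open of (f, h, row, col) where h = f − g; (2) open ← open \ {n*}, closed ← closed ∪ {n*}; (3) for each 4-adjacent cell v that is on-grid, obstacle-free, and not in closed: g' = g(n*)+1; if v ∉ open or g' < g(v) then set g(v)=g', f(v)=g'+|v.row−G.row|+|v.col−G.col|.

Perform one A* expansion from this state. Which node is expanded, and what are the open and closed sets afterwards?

step 1: expand (4,1) (f=6, h=2) → closed; open now [(3,2) g=4 f=8, (3,3) g=3 f=8, (3,4) g=2 f=8, (3,5) g=1 f=8, (5,1) g=5 f=6, (5,3) g=3 f=6, (5,4) g=2 f=6, (5,5) g=1 f=6]

expanded=(4,1); open=[(3,2) g=4 f=8, (3,3) g=3 f=8, (3,4) g=2 f=8, (3,5) g=1 f=8, (5,1) g=5 f=6, (5,3) g=3 f=6, (5,4) g=2 f=6, (5,5) g=1 f=6]; closed=[(4,1), (4,2), (4,3), (4,4), (4,5)]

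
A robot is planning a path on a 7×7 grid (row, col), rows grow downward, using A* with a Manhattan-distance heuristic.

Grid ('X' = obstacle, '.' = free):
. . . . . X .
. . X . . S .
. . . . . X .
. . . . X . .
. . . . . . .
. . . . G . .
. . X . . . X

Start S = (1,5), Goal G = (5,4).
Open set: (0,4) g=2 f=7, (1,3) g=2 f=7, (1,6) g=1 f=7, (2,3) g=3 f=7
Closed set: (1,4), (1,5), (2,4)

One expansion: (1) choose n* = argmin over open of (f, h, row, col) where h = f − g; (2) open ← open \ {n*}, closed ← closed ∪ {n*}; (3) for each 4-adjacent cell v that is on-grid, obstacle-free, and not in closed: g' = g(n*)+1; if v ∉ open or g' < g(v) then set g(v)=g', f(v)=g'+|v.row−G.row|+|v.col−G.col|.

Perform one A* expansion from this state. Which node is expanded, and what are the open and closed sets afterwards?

step 1: expand (2,3) (f=7, h=4) → closed; open now [(0,4) g=2 f=7, (1,3) g=2 f=7, (1,6) g=1 f=7, (2,2) g=4 f=9, (3,3) g=4 f=7]

expanded=(2,3); open=[(0,4) g=2 f=7, (1,3) g=2 f=7, (1,6) g=1 f=7, (2,2) g=4 f=9, (3,3) g=4 f=7]; closed=[(1,4), (1,5), (2,3), (2,4)]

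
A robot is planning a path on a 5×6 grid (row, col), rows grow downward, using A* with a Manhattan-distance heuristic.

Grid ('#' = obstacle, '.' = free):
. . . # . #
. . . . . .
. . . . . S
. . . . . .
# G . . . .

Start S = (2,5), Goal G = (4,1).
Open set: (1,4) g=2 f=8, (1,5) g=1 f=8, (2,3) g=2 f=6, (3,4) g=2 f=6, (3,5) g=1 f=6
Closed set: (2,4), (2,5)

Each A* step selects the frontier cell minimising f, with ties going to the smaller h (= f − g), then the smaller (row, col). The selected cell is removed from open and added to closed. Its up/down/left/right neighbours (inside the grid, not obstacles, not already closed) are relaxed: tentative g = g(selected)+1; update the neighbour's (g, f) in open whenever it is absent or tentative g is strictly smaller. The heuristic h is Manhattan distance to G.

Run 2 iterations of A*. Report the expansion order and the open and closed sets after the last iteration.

step 1: expand (2,3) (f=6, h=4) → closed; open now [(1,3) g=3 f=8, (1,4) g=2 f=8, (1,5) g=1 f=8, (2,2) g=3 f=6, (3,3) g=3 f=6, (3,4) g=2 f=6, (3,5) g=1 f=6]
step 2: expand (2,2) (f=6, h=3) → closed; open now [(1,2) g=4 f=8, (1,3) g=3 f=8, (1,4) g=2 f=8, (1,5) g=1 f=8, (2,1) g=4 f=6, (3,2) g=4 f=6, (3,3) g=3 f=6, (3,4) g=2 f=6, (3,5) g=1 f=6]

order=[(2,3) → (2,2)]; open=[(1,2) g=4 f=8, (1,3) g=3 f=8, (1,4) g=2 f=8, (1,5) g=1 f=8, (2,1) g=4 f=6, (3,2) g=4 f=6, (3,3) g=3 f=6, (3,4) g=2 f=6, (3,5) g=1 f=6]; closed=[(2,2), (2,3), (2,4), (2,5)]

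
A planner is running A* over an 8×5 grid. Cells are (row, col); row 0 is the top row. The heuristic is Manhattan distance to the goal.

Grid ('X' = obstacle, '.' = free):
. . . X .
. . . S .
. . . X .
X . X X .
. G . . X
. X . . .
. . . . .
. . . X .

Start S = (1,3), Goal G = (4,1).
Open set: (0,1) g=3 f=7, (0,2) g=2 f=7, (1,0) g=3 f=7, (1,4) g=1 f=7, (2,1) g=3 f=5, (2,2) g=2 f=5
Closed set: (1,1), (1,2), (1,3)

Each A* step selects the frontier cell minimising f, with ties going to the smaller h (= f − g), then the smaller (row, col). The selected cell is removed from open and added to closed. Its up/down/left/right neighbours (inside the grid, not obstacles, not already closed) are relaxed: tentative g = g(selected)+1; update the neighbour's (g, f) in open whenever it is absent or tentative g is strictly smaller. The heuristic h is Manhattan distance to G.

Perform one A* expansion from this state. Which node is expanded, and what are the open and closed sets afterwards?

expanded=(2,1); open=[(0,1) g=3 f=7, (0,2) g=2 f=7, (1,0) g=3 f=7, (1,4) g=1 f=7, (2,0) g=4 f=7, (2,2) g=2 f=5, (3,1) g=4 f=5]; closed=[(1,1), (1,2), (1,3), (2,1)]

step 1: expand (2,1) (f=5, h=2) → closed; open now [(0,1) g=3 f=7, (0,2) g=2 f=7, (1,0) g=3 f=7, (1,4) g=1 f=7, (2,0) g=4 f=7, (2,2) g=2 f=5, (3,1) g=4 f=5]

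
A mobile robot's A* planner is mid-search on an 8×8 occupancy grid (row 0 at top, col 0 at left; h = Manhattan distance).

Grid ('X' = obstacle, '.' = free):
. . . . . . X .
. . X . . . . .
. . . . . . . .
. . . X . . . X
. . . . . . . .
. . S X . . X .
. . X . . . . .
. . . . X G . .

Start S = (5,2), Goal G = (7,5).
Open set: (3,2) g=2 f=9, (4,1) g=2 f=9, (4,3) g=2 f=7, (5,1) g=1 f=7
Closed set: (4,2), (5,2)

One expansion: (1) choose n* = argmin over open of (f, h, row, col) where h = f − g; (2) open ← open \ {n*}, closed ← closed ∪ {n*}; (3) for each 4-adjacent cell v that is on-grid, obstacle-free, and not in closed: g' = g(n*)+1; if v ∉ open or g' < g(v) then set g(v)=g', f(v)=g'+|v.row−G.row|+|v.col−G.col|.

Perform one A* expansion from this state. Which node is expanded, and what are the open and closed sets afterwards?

step 1: expand (4,3) (f=7, h=5) → closed; open now [(3,2) g=2 f=9, (4,1) g=2 f=9, (4,4) g=3 f=7, (5,1) g=1 f=7]

expanded=(4,3); open=[(3,2) g=2 f=9, (4,1) g=2 f=9, (4,4) g=3 f=7, (5,1) g=1 f=7]; closed=[(4,2), (4,3), (5,2)]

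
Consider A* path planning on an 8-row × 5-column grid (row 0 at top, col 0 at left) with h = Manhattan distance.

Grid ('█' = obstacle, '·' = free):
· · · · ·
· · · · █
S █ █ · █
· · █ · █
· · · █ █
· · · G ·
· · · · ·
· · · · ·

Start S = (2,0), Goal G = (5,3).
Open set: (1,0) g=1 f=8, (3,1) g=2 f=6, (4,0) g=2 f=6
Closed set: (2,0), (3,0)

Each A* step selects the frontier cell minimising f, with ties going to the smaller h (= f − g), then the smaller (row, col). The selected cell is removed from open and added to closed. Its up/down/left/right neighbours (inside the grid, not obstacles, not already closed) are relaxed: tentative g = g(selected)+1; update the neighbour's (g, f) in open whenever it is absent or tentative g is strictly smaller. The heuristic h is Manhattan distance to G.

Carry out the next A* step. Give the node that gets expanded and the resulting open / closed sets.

expanded=(3,1); open=[(1,0) g=1 f=8, (4,0) g=2 f=6, (4,1) g=3 f=6]; closed=[(2,0), (3,0), (3,1)]

step 1: expand (3,1) (f=6, h=4) → closed; open now [(1,0) g=1 f=8, (4,0) g=2 f=6, (4,1) g=3 f=6]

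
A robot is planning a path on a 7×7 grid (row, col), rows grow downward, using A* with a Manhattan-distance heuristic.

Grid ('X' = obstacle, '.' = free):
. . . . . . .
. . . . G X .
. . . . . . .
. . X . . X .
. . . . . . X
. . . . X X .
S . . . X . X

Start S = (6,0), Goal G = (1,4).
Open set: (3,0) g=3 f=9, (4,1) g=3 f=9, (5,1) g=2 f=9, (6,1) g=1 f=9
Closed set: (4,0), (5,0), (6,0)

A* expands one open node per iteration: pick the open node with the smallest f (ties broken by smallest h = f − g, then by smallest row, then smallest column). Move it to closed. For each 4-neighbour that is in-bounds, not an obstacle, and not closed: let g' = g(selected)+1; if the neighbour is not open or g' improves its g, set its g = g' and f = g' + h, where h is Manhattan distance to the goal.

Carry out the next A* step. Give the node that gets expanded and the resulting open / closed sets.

expanded=(3,0); open=[(2,0) g=4 f=9, (3,1) g=4 f=9, (4,1) g=3 f=9, (5,1) g=2 f=9, (6,1) g=1 f=9]; closed=[(3,0), (4,0), (5,0), (6,0)]

step 1: expand (3,0) (f=9, h=6) → closed; open now [(2,0) g=4 f=9, (3,1) g=4 f=9, (4,1) g=3 f=9, (5,1) g=2 f=9, (6,1) g=1 f=9]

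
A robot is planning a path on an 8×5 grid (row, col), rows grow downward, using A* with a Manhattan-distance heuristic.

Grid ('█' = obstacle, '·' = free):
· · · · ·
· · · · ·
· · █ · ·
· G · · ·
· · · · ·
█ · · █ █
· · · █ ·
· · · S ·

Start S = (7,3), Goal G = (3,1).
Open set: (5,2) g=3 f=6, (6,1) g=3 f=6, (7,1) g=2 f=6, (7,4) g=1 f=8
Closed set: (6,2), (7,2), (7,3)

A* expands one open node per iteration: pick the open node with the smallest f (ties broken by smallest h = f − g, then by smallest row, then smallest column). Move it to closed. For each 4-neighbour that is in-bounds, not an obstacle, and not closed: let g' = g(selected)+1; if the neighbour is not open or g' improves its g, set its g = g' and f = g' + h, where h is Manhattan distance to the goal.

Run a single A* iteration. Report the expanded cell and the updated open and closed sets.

step 1: expand (5,2) (f=6, h=3) → closed; open now [(4,2) g=4 f=6, (5,1) g=4 f=6, (6,1) g=3 f=6, (7,1) g=2 f=6, (7,4) g=1 f=8]

expanded=(5,2); open=[(4,2) g=4 f=6, (5,1) g=4 f=6, (6,1) g=3 f=6, (7,1) g=2 f=6, (7,4) g=1 f=8]; closed=[(5,2), (6,2), (7,2), (7,3)]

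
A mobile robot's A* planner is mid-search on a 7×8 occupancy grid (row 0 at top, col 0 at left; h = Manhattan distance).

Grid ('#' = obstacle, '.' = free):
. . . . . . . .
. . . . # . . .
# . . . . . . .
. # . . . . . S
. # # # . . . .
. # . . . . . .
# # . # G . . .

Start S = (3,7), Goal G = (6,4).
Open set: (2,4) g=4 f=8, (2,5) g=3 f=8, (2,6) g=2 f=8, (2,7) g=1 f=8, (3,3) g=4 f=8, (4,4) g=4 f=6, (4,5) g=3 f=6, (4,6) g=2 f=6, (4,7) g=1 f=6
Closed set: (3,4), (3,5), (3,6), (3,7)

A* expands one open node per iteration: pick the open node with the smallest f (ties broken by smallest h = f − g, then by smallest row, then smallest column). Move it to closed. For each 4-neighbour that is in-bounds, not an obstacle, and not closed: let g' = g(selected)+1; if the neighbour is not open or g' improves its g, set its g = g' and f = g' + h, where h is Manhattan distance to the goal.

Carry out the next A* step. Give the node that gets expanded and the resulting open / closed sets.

step 1: expand (4,4) (f=6, h=2) → closed; open now [(2,4) g=4 f=8, (2,5) g=3 f=8, (2,6) g=2 f=8, (2,7) g=1 f=8, (3,3) g=4 f=8, (4,5) g=3 f=6, (4,6) g=2 f=6, (4,7) g=1 f=6, (5,4) g=5 f=6]

expanded=(4,4); open=[(2,4) g=4 f=8, (2,5) g=3 f=8, (2,6) g=2 f=8, (2,7) g=1 f=8, (3,3) g=4 f=8, (4,5) g=3 f=6, (4,6) g=2 f=6, (4,7) g=1 f=6, (5,4) g=5 f=6]; closed=[(3,4), (3,5), (3,6), (3,7), (4,4)]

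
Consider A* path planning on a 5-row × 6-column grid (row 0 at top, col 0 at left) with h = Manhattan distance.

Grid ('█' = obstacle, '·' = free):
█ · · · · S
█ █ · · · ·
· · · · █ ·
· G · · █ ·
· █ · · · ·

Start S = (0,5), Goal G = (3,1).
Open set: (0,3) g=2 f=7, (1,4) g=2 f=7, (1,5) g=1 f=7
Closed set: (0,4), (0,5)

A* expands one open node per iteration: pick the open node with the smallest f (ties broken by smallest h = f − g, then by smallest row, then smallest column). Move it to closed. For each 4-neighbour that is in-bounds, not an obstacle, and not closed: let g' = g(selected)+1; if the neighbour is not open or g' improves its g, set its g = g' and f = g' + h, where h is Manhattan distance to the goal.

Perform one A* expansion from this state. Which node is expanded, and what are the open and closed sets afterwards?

expanded=(0,3); open=[(0,2) g=3 f=7, (1,3) g=3 f=7, (1,4) g=2 f=7, (1,5) g=1 f=7]; closed=[(0,3), (0,4), (0,5)]

step 1: expand (0,3) (f=7, h=5) → closed; open now [(0,2) g=3 f=7, (1,3) g=3 f=7, (1,4) g=2 f=7, (1,5) g=1 f=7]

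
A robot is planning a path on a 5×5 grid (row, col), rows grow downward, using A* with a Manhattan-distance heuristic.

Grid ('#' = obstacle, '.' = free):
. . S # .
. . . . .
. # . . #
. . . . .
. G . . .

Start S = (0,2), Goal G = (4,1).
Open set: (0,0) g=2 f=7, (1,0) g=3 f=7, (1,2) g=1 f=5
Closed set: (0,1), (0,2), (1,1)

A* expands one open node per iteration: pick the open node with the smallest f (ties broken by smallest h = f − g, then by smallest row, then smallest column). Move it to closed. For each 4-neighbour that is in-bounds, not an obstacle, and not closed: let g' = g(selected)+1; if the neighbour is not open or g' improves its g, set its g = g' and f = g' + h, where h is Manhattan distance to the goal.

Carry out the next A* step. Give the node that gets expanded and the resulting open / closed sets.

step 1: expand (1,2) (f=5, h=4) → closed; open now [(0,0) g=2 f=7, (1,0) g=3 f=7, (1,3) g=2 f=7, (2,2) g=2 f=5]

expanded=(1,2); open=[(0,0) g=2 f=7, (1,0) g=3 f=7, (1,3) g=2 f=7, (2,2) g=2 f=5]; closed=[(0,1), (0,2), (1,1), (1,2)]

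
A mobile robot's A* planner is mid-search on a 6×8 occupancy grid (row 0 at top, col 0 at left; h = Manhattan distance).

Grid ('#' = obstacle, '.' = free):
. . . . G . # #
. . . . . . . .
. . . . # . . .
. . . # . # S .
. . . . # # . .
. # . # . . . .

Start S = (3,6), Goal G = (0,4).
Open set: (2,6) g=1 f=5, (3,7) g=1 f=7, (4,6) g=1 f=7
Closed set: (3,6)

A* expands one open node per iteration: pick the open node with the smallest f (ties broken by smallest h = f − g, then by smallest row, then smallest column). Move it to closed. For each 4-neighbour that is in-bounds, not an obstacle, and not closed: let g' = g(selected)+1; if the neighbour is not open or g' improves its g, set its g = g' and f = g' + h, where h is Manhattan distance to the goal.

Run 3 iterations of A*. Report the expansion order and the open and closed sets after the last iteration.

step 1: expand (2,6) (f=5, h=4) → closed; open now [(1,6) g=2 f=5, (2,5) g=2 f=5, (2,7) g=2 f=7, (3,7) g=1 f=7, (4,6) g=1 f=7]
step 2: expand (1,6) (f=5, h=3) → closed; open now [(1,5) g=3 f=5, (1,7) g=3 f=7, (2,5) g=2 f=5, (2,7) g=2 f=7, (3,7) g=1 f=7, (4,6) g=1 f=7]
step 3: expand (1,5) (f=5, h=2) → closed; open now [(0,5) g=4 f=5, (1,4) g=4 f=5, (1,7) g=3 f=7, (2,5) g=2 f=5, (2,7) g=2 f=7, (3,7) g=1 f=7, (4,6) g=1 f=7]

order=[(2,6) → (1,6) → (1,5)]; open=[(0,5) g=4 f=5, (1,4) g=4 f=5, (1,7) g=3 f=7, (2,5) g=2 f=5, (2,7) g=2 f=7, (3,7) g=1 f=7, (4,6) g=1 f=7]; closed=[(1,5), (1,6), (2,6), (3,6)]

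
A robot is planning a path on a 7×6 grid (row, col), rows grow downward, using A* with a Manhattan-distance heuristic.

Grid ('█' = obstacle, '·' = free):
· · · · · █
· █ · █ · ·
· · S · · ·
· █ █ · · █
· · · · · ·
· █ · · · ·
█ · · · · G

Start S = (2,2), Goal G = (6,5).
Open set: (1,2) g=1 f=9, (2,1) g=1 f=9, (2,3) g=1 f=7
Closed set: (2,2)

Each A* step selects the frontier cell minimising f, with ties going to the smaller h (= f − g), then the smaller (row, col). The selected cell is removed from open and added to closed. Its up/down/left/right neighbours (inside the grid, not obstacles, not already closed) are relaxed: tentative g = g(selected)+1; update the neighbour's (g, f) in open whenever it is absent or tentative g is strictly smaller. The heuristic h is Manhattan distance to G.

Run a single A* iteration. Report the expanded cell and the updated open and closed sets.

expanded=(2,3); open=[(1,2) g=1 f=9, (2,1) g=1 f=9, (2,4) g=2 f=7, (3,3) g=2 f=7]; closed=[(2,2), (2,3)]

step 1: expand (2,3) (f=7, h=6) → closed; open now [(1,2) g=1 f=9, (2,1) g=1 f=9, (2,4) g=2 f=7, (3,3) g=2 f=7]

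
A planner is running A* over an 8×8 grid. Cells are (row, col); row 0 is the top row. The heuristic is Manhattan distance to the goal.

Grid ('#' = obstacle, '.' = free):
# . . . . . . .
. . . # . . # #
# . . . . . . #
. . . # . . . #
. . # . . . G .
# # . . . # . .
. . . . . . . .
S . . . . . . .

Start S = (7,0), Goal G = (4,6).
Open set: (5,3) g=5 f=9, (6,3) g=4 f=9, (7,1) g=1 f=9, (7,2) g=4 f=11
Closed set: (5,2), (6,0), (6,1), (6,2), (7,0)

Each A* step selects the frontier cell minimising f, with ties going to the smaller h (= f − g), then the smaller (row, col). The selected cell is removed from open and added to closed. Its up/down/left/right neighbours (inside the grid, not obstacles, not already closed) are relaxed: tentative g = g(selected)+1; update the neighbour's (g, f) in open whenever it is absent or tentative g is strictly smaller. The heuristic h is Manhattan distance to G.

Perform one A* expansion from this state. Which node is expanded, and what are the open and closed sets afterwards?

step 1: expand (5,3) (f=9, h=4) → closed; open now [(4,3) g=6 f=9, (5,4) g=6 f=9, (6,3) g=4 f=9, (7,1) g=1 f=9, (7,2) g=4 f=11]

expanded=(5,3); open=[(4,3) g=6 f=9, (5,4) g=6 f=9, (6,3) g=4 f=9, (7,1) g=1 f=9, (7,2) g=4 f=11]; closed=[(5,2), (5,3), (6,0), (6,1), (6,2), (7,0)]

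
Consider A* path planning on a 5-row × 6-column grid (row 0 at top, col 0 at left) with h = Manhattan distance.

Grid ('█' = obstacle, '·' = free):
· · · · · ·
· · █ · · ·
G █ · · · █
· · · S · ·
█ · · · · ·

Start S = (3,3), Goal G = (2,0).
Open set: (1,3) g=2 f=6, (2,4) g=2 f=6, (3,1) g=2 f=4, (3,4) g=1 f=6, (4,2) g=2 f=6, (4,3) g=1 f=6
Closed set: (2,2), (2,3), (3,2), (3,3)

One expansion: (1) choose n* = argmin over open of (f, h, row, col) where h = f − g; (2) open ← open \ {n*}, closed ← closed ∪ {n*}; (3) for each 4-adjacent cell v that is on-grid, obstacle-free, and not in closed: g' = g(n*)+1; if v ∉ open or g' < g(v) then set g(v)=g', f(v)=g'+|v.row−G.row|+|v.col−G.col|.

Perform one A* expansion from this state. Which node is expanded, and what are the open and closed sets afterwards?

step 1: expand (3,1) (f=4, h=2) → closed; open now [(1,3) g=2 f=6, (2,4) g=2 f=6, (3,0) g=3 f=4, (3,4) g=1 f=6, (4,1) g=3 f=6, (4,2) g=2 f=6, (4,3) g=1 f=6]

expanded=(3,1); open=[(1,3) g=2 f=6, (2,4) g=2 f=6, (3,0) g=3 f=4, (3,4) g=1 f=6, (4,1) g=3 f=6, (4,2) g=2 f=6, (4,3) g=1 f=6]; closed=[(2,2), (2,3), (3,1), (3,2), (3,3)]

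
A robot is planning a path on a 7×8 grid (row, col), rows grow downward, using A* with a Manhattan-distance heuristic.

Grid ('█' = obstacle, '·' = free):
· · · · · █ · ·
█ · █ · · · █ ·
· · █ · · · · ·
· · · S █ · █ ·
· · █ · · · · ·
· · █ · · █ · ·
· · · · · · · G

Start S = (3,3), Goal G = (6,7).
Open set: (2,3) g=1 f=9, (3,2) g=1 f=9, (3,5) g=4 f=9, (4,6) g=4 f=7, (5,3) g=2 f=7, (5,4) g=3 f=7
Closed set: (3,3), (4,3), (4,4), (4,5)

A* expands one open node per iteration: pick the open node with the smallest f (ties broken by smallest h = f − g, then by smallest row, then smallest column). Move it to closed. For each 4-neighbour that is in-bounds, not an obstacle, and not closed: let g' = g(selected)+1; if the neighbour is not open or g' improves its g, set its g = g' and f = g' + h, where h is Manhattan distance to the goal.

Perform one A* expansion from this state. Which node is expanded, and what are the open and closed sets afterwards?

step 1: expand (4,6) (f=7, h=3) → closed; open now [(2,3) g=1 f=9, (3,2) g=1 f=9, (3,5) g=4 f=9, (4,7) g=5 f=7, (5,3) g=2 f=7, (5,4) g=3 f=7, (5,6) g=5 f=7]

expanded=(4,6); open=[(2,3) g=1 f=9, (3,2) g=1 f=9, (3,5) g=4 f=9, (4,7) g=5 f=7, (5,3) g=2 f=7, (5,4) g=3 f=7, (5,6) g=5 f=7]; closed=[(3,3), (4,3), (4,4), (4,5), (4,6)]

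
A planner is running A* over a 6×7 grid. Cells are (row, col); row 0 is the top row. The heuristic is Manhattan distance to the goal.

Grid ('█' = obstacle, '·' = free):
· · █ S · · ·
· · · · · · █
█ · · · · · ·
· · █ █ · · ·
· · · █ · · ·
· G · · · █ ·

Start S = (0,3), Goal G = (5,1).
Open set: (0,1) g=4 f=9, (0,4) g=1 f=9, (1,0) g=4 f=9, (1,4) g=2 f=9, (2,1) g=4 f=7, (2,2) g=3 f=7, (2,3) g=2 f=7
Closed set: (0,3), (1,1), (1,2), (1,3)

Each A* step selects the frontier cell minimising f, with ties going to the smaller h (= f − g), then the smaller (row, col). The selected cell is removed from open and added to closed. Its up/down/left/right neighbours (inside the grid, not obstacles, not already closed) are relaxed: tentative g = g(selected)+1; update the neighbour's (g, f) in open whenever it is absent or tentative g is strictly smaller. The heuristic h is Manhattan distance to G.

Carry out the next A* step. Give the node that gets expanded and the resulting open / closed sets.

expanded=(2,1); open=[(0,1) g=4 f=9, (0,4) g=1 f=9, (1,0) g=4 f=9, (1,4) g=2 f=9, (2,2) g=3 f=7, (2,3) g=2 f=7, (3,1) g=5 f=7]; closed=[(0,3), (1,1), (1,2), (1,3), (2,1)]

step 1: expand (2,1) (f=7, h=3) → closed; open now [(0,1) g=4 f=9, (0,4) g=1 f=9, (1,0) g=4 f=9, (1,4) g=2 f=9, (2,2) g=3 f=7, (2,3) g=2 f=7, (3,1) g=5 f=7]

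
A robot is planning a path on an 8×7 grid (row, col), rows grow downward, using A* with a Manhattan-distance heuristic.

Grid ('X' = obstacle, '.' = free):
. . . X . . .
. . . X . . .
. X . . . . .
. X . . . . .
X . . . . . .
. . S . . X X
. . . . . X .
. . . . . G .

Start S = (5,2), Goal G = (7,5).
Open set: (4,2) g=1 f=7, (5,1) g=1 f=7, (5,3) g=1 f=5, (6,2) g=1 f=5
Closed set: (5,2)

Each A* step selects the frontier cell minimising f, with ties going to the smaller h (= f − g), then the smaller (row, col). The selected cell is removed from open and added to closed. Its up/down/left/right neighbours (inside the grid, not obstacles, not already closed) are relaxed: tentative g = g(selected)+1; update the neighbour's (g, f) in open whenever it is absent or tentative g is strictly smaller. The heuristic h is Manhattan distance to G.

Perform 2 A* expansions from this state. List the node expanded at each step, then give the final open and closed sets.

step 1: expand (5,3) (f=5, h=4) → closed; open now [(4,2) g=1 f=7, (4,3) g=2 f=7, (5,1) g=1 f=7, (5,4) g=2 f=5, (6,2) g=1 f=5, (6,3) g=2 f=5]
step 2: expand (5,4) (f=5, h=3) → closed; open now [(4,2) g=1 f=7, (4,3) g=2 f=7, (4,4) g=3 f=7, (5,1) g=1 f=7, (6,2) g=1 f=5, (6,3) g=2 f=5, (6,4) g=3 f=5]

order=[(5,3) → (5,4)]; open=[(4,2) g=1 f=7, (4,3) g=2 f=7, (4,4) g=3 f=7, (5,1) g=1 f=7, (6,2) g=1 f=5, (6,3) g=2 f=5, (6,4) g=3 f=5]; closed=[(5,2), (5,3), (5,4)]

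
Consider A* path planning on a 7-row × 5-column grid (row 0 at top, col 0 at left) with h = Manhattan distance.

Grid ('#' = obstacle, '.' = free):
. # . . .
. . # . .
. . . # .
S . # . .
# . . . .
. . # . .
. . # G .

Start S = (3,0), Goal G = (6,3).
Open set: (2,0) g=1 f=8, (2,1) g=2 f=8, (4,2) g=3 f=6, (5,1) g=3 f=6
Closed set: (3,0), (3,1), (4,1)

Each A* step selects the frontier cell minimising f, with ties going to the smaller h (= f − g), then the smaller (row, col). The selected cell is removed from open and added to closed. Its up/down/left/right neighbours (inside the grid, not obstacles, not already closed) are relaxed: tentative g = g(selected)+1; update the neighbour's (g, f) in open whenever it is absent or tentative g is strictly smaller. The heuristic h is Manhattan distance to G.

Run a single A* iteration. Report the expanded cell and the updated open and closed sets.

step 1: expand (4,2) (f=6, h=3) → closed; open now [(2,0) g=1 f=8, (2,1) g=2 f=8, (4,3) g=4 f=6, (5,1) g=3 f=6]

expanded=(4,2); open=[(2,0) g=1 f=8, (2,1) g=2 f=8, (4,3) g=4 f=6, (5,1) g=3 f=6]; closed=[(3,0), (3,1), (4,1), (4,2)]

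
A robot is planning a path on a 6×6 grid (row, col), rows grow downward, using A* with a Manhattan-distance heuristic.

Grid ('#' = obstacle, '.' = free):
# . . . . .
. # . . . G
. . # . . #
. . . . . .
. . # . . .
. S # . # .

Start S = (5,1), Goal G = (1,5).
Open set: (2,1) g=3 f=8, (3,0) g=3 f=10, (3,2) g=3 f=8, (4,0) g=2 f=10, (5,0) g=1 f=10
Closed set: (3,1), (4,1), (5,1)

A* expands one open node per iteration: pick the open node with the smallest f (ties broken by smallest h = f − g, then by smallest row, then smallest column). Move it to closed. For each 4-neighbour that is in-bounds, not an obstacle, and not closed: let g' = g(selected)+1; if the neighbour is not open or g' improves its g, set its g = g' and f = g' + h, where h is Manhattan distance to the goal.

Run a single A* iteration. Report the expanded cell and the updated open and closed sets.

expanded=(2,1); open=[(2,0) g=4 f=10, (3,0) g=3 f=10, (3,2) g=3 f=8, (4,0) g=2 f=10, (5,0) g=1 f=10]; closed=[(2,1), (3,1), (4,1), (5,1)]

step 1: expand (2,1) (f=8, h=5) → closed; open now [(2,0) g=4 f=10, (3,0) g=3 f=10, (3,2) g=3 f=8, (4,0) g=2 f=10, (5,0) g=1 f=10]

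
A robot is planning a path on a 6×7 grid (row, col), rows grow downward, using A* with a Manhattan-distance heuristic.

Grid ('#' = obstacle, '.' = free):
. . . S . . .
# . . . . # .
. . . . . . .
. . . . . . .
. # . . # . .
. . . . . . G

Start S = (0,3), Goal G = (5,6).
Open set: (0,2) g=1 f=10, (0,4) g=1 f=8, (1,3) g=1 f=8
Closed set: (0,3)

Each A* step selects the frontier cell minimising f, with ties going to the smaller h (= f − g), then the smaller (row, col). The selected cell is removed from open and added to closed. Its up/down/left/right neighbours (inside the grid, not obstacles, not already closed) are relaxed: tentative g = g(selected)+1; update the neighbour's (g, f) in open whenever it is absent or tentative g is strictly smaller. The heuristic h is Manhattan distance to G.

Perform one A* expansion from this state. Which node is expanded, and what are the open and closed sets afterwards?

step 1: expand (0,4) (f=8, h=7) → closed; open now [(0,2) g=1 f=10, (0,5) g=2 f=8, (1,3) g=1 f=8, (1,4) g=2 f=8]

expanded=(0,4); open=[(0,2) g=1 f=10, (0,5) g=2 f=8, (1,3) g=1 f=8, (1,4) g=2 f=8]; closed=[(0,3), (0,4)]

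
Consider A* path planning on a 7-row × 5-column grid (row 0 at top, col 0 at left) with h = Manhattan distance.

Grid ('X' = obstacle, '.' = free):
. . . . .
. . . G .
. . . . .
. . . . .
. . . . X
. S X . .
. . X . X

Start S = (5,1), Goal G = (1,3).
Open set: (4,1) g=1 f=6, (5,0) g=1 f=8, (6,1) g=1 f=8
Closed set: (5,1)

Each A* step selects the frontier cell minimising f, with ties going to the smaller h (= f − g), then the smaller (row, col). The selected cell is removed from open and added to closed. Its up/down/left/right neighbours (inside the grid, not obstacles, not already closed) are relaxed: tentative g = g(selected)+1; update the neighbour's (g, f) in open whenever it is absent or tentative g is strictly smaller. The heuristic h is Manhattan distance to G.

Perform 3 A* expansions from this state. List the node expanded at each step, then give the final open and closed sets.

order=[(4,1) → (3,1) → (2,1)]; open=[(1,1) g=4 f=6, (2,0) g=4 f=8, (2,2) g=4 f=6, (3,0) g=3 f=8, (3,2) g=3 f=6, (4,0) g=2 f=8, (4,2) g=2 f=6, (5,0) g=1 f=8, (6,1) g=1 f=8]; closed=[(2,1), (3,1), (4,1), (5,1)]

step 1: expand (4,1) (f=6, h=5) → closed; open now [(3,1) g=2 f=6, (4,0) g=2 f=8, (4,2) g=2 f=6, (5,0) g=1 f=8, (6,1) g=1 f=8]
step 2: expand (3,1) (f=6, h=4) → closed; open now [(2,1) g=3 f=6, (3,0) g=3 f=8, (3,2) g=3 f=6, (4,0) g=2 f=8, (4,2) g=2 f=6, (5,0) g=1 f=8, (6,1) g=1 f=8]
step 3: expand (2,1) (f=6, h=3) → closed; open now [(1,1) g=4 f=6, (2,0) g=4 f=8, (2,2) g=4 f=6, (3,0) g=3 f=8, (3,2) g=3 f=6, (4,0) g=2 f=8, (4,2) g=2 f=6, (5,0) g=1 f=8, (6,1) g=1 f=8]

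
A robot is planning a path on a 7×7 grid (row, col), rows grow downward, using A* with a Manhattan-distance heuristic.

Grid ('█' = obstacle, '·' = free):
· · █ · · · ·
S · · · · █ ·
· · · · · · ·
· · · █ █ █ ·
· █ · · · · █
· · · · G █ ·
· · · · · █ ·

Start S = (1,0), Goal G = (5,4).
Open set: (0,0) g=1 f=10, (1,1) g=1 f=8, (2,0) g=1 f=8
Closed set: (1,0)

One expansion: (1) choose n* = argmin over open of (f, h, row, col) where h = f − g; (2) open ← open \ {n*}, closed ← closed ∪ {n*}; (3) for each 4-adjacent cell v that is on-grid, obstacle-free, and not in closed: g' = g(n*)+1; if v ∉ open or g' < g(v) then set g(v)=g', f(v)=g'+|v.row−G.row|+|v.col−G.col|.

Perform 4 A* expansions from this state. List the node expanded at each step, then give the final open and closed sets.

step 1: expand (1,1) (f=8, h=7) → closed; open now [(0,0) g=1 f=10, (0,1) g=2 f=10, (1,2) g=2 f=8, (2,0) g=1 f=8, (2,1) g=2 f=8]
step 2: expand (1,2) (f=8, h=6) → closed; open now [(0,0) g=1 f=10, (0,1) g=2 f=10, (1,3) g=3 f=8, (2,0) g=1 f=8, (2,1) g=2 f=8, (2,2) g=3 f=8]
step 3: expand (1,3) (f=8, h=5) → closed; open now [(0,0) g=1 f=10, (0,1) g=2 f=10, (0,3) g=4 f=10, (1,4) g=4 f=8, (2,0) g=1 f=8, (2,1) g=2 f=8, (2,2) g=3 f=8, (2,3) g=4 f=8]
step 4: expand (1,4) (f=8, h=4) → closed; open now [(0,0) g=1 f=10, (0,1) g=2 f=10, (0,3) g=4 f=10, (0,4) g=5 f=10, (2,0) g=1 f=8, (2,1) g=2 f=8, (2,2) g=3 f=8, (2,3) g=4 f=8, (2,4) g=5 f=8]

order=[(1,1) → (1,2) → (1,3) → (1,4)]; open=[(0,0) g=1 f=10, (0,1) g=2 f=10, (0,3) g=4 f=10, (0,4) g=5 f=10, (2,0) g=1 f=8, (2,1) g=2 f=8, (2,2) g=3 f=8, (2,3) g=4 f=8, (2,4) g=5 f=8]; closed=[(1,0), (1,1), (1,2), (1,3), (1,4)]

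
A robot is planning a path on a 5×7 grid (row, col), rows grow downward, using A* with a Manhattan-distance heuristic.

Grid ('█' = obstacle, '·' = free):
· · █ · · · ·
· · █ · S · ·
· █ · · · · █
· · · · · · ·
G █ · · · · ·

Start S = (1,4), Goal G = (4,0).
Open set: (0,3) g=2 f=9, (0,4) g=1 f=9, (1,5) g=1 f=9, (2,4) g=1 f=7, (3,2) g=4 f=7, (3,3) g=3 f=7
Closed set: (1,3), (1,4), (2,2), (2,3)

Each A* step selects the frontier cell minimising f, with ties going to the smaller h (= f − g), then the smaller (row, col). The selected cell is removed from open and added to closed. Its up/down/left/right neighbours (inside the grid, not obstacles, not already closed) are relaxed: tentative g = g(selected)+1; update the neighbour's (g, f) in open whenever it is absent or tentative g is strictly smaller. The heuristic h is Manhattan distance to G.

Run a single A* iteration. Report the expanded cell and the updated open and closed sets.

step 1: expand (3,2) (f=7, h=3) → closed; open now [(0,3) g=2 f=9, (0,4) g=1 f=9, (1,5) g=1 f=9, (2,4) g=1 f=7, (3,1) g=5 f=7, (3,3) g=3 f=7, (4,2) g=5 f=7]

expanded=(3,2); open=[(0,3) g=2 f=9, (0,4) g=1 f=9, (1,5) g=1 f=9, (2,4) g=1 f=7, (3,1) g=5 f=7, (3,3) g=3 f=7, (4,2) g=5 f=7]; closed=[(1,3), (1,4), (2,2), (2,3), (3,2)]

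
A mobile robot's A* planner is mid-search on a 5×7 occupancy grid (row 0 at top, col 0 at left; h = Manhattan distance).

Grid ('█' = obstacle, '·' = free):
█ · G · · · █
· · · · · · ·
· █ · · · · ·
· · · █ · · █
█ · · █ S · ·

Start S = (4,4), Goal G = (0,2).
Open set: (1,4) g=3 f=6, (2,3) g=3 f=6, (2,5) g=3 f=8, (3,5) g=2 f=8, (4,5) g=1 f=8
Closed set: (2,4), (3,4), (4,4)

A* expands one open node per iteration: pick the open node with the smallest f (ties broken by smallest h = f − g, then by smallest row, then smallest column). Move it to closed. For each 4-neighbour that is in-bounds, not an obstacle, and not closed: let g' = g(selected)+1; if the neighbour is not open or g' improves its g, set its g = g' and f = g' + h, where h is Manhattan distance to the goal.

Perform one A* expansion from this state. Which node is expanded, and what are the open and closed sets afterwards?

expanded=(1,4); open=[(0,4) g=4 f=6, (1,3) g=4 f=6, (1,5) g=4 f=8, (2,3) g=3 f=6, (2,5) g=3 f=8, (3,5) g=2 f=8, (4,5) g=1 f=8]; closed=[(1,4), (2,4), (3,4), (4,4)]

step 1: expand (1,4) (f=6, h=3) → closed; open now [(0,4) g=4 f=6, (1,3) g=4 f=6, (1,5) g=4 f=8, (2,3) g=3 f=6, (2,5) g=3 f=8, (3,5) g=2 f=8, (4,5) g=1 f=8]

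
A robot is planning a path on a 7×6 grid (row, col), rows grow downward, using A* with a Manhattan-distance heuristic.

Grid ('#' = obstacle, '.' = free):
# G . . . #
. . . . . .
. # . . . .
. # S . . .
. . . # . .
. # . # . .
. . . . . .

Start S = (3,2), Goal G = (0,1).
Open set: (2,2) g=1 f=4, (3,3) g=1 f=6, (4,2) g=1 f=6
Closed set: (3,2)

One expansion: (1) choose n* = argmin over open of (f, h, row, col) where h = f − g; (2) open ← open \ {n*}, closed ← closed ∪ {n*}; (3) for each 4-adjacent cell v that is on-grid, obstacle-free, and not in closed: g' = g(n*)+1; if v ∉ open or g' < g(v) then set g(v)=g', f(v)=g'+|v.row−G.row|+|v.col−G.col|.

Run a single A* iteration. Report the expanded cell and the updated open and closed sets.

expanded=(2,2); open=[(1,2) g=2 f=4, (2,3) g=2 f=6, (3,3) g=1 f=6, (4,2) g=1 f=6]; closed=[(2,2), (3,2)]

step 1: expand (2,2) (f=4, h=3) → closed; open now [(1,2) g=2 f=4, (2,3) g=2 f=6, (3,3) g=1 f=6, (4,2) g=1 f=6]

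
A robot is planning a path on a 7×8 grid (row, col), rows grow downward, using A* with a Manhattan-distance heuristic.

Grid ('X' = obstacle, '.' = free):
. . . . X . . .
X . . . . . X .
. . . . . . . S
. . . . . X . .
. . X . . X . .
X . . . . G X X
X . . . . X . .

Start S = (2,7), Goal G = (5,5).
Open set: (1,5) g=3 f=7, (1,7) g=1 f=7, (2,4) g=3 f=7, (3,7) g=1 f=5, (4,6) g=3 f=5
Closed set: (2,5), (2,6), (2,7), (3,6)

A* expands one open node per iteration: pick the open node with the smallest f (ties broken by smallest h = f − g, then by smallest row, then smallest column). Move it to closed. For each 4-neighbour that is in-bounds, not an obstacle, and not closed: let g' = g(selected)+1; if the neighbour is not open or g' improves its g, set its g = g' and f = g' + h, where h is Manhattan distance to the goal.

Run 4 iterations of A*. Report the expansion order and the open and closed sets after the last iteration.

order=[(4,6) → (3,7) → (4,7) → (1,5)]; open=[(0,5) g=4 f=9, (1,4) g=4 f=9, (1,7) g=1 f=7, (2,4) g=3 f=7]; closed=[(1,5), (2,5), (2,6), (2,7), (3,6), (3,7), (4,6), (4,7)]

step 1: expand (4,6) (f=5, h=2) → closed; open now [(1,5) g=3 f=7, (1,7) g=1 f=7, (2,4) g=3 f=7, (3,7) g=1 f=5, (4,7) g=4 f=7]
step 2: expand (3,7) (f=5, h=4) → closed; open now [(1,5) g=3 f=7, (1,7) g=1 f=7, (2,4) g=3 f=7, (4,7) g=2 f=5]
step 3: expand (4,7) (f=5, h=3) → closed; open now [(1,5) g=3 f=7, (1,7) g=1 f=7, (2,4) g=3 f=7]
step 4: expand (1,5) (f=7, h=4) → closed; open now [(0,5) g=4 f=9, (1,4) g=4 f=9, (1,7) g=1 f=7, (2,4) g=3 f=7]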